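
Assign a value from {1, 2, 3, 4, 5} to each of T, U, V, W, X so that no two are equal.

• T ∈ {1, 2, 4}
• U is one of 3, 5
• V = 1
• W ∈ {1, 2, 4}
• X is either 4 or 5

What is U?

V must be 1 (only option left). So T, W can't be 1.
Among the 4 still-open variables, 3 fits only U (and all 4 values in {2, 3, 4, 5} must be used), so U = 3.

3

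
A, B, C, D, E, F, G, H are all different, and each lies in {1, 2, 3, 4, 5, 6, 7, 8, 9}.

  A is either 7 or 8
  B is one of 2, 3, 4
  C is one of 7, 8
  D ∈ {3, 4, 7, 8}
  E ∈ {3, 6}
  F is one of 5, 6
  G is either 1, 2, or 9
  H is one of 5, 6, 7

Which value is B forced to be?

A and C between them cover only {7, 8} — a naked pair. Remove those values from D, H.
The 2 variables F and H are confined to {5, 6}, which locks those values in; drop them from E.
E must be 3 (only option left). Strike 3 from B, D.
D must be 4 (only option left). Strike 4 from B.
So B = 2.

2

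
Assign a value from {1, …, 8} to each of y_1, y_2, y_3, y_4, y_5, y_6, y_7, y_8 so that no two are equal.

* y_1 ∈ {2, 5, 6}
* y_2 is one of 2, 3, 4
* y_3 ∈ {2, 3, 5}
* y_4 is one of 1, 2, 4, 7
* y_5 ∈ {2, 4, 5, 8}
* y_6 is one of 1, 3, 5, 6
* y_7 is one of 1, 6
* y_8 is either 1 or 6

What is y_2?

4

The 8 variables draw from only 8 values {1, 2, 3, 4, 5, 6, 7, 8}, so each is used; only y_4 can be 7, hence y_4 = 7.
The 7 still-open variables together cover exactly {1, 2, 3, 4, 5, 6, 8} — 7 values for 7 variables — and 8 appears only in y_5's list, so y_5 = 8.
The 6 still-open variables together cover exactly {1, 2, 3, 4, 5, 6} — 6 values for 6 variables — and 4 appears only in y_2's list, so y_2 = 4.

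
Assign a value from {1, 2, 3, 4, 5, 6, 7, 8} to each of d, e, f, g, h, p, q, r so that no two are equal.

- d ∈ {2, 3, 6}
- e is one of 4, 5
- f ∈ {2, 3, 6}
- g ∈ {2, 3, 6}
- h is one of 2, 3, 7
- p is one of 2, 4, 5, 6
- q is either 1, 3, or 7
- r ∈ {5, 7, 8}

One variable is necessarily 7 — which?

h

The 8 variables draw from only 8 values {1, 2, 3, 4, 5, 6, 7, 8}, so each is used; only q can be 1, hence q = 1.
Among the 7 still-open variables, 8 fits only r (and all 7 values in {2, 3, 4, 5, 6, 7, 8} must be used), so r = 8.
The 6 still-open variables draw from only 6 values {2, 3, 4, 5, 6, 7}, so each is used; only h can be 7, hence h = 7.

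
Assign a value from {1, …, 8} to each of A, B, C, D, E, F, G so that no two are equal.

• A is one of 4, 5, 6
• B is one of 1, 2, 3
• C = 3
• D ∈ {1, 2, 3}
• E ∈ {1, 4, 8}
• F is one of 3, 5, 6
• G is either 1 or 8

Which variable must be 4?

C must be 3 (only option left). So B, D, F can't be 3.
B and D between them cover only {1, 2} — a naked pair. Remove those values from E, G.
G has just one choice, so G = 8. So E can't be 8.
So 4 goes to E.

E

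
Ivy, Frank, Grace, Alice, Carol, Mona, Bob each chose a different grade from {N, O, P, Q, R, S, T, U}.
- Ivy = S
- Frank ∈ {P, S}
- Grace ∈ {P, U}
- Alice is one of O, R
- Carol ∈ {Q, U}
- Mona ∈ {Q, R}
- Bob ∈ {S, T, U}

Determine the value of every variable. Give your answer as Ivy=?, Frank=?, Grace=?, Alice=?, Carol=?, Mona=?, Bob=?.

Ivy must be S (only option left). Strike S from Frank, Bob.
That leaves Frank = P. So Grace can't be P.
Grace must be U (only option left). Strike U from Carol, Bob.
Carol must be Q (only option left). Remove Q from Mona.
Mona's domain is down to {R}, so Mona = R. Remove R from Alice.
Bob must be T (only option left).
That leaves Alice = O.

Ivy=S, Frank=P, Grace=U, Alice=O, Carol=Q, Mona=R, Bob=T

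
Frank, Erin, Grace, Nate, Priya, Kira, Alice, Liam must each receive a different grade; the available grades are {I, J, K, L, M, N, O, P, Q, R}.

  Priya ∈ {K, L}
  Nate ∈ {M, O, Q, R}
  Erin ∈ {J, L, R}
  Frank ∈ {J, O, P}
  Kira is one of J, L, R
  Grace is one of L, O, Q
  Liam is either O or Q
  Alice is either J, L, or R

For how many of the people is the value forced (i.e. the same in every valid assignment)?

3

Among the 8 variables, K fits only Priya (and all 8 values in {J, K, L, M, O, P, Q, R} must be used), so Priya = K.
Among the 7 still-open variables, M fits only Nate (and all 7 values in {J, L, M, O, P, Q, R} must be used), so Nate = M.
Among the 6 still-open variables, P fits only Frank (and all 6 values in {J, L, O, P, Q, R} must be used), so Frank = P.
Erin, Kira, Alice between them cover only {J, L, R} — a naked triple. Remove those values from Grace.
Determined: Frank=P, Nate=M, Priya=K. The other people each still have more than one consistent value. That makes 3.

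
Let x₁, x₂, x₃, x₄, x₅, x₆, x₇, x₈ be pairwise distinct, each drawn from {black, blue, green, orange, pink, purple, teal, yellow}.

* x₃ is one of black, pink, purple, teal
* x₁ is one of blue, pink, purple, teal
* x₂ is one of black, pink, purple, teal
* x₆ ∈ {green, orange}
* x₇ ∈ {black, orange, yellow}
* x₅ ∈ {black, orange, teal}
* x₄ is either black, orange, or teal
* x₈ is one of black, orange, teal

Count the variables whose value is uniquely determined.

3

The 8 variables draw from only 8 values {black, blue, green, orange, pink, purple, teal, yellow}, so each is used; only x₁ can be blue, hence x₁ = blue.
The 7 still-open variables draw from only 7 values {black, green, orange, pink, purple, teal, yellow}, so each is used; only x₆ can be green, hence x₆ = green.
Among the 6 still-open variables, yellow fits only x₇ (and all 6 values in {black, orange, pink, purple, teal, yellow} must be used), so x₇ = yellow.
The 3 variables x₄, x₅, x₈ are confined to {black, orange, teal}, which locks those values in; drop them from x₂, x₃.
Determined: x₁=blue, x₆=green, x₇=yellow. The other variables each still have more than one consistent value. That makes 3.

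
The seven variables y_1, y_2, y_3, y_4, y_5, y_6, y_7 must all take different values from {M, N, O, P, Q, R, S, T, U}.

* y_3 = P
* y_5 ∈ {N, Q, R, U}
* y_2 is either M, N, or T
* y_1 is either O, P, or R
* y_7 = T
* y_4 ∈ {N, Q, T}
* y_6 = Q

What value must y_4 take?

N

y_3's domain is down to {P}, so y_3 = P. Eliminate P elsewhere: y_1.
That leaves y_6 = Q. Remove Q from y_4, y_5.
y_7's domain is down to {T}, so y_7 = T. Strike T from y_2, y_4.
So y_4 = N.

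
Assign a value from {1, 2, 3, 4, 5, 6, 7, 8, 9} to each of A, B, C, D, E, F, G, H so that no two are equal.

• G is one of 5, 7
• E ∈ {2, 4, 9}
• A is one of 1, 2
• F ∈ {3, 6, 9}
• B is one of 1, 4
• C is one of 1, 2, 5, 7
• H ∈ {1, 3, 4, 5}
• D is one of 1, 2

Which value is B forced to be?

The 8 variables draw from only 8 values {1, 2, 3, 4, 5, 6, 7, 9}, so each is used; only F can be 6, hence F = 6.
The 7 still-open variables together cover exactly {1, 2, 3, 4, 5, 7, 9} — 7 values for 7 variables — and 3 appears only in H's list, so H = 3.
The 6 still-open variables together cover exactly {1, 2, 4, 5, 7, 9} — 6 values for 6 variables — and 9 appears only in E's list, so E = 9.
The 5 still-open variables together cover exactly {1, 2, 4, 5, 7} — 5 values for 5 variables — and 4 appears only in B's list, so B = 4.

4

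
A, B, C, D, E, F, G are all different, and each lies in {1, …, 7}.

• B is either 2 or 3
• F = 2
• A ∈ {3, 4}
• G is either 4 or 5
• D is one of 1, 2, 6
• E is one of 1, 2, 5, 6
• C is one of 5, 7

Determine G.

F has just one choice, so F = 2. Strike 2 from B, D, E.
That leaves B = 3. Strike 3 from A.
A must be 4 (only option left). Strike 4 from G.
So G = 5.

5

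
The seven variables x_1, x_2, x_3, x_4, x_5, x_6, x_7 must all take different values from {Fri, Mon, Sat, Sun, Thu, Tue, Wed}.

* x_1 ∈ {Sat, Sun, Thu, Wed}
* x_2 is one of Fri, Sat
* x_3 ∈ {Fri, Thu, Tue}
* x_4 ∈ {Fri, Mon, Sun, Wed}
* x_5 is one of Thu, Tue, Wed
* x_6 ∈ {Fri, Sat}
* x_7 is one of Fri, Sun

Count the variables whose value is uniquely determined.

The 7 variables draw from only 7 values {Fri, Mon, Sat, Sun, Thu, Tue, Wed}, so each is used; only x_4 can be Mon, hence x_4 = Mon.
The 2 variables x_2 and x_6 are confined to {Fri, Sat}, which locks those values in; drop them from x_1, x_3, x_7.
That leaves x_7 = Sun. Remove Sun from x_1.
Determined: x_4=Mon, x_7=Sun. The other variables each still have more than one consistent value. That makes 2.

2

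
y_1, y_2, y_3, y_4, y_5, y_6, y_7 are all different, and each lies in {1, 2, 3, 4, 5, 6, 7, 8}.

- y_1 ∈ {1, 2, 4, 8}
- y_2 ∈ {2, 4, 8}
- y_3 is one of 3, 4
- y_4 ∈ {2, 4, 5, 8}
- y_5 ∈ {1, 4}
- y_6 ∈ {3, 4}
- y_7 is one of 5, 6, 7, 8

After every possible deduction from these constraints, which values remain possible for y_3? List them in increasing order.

3, 4

y_3 and y_6 between them cover only {3, 4} — a naked pair. Remove those values from y_1, y_2, y_4, y_5.
That leaves y_5 = 1. Remove 1 from y_1.
y_1 and y_2 between them cover only {2, 8} — a naked pair. Remove those values from y_4, y_7.
y_4's domain is down to {5}, so y_4 = 5. Strike 5 from y_7.
No further eliminations apply; y_3 can still be any of 3, 4.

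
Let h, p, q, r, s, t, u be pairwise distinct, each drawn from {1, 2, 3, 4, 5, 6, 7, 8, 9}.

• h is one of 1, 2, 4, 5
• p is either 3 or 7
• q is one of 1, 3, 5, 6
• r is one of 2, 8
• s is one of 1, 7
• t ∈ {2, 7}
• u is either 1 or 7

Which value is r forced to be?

s and u between them cover only {1, 7} — a naked pair. Remove those values from h, p, q, t.
p's domain is down to {3}, so p = 3. So q can't be 3.
t has just one choice, so t = 2. Remove 2 from h, r.
So r = 8.

8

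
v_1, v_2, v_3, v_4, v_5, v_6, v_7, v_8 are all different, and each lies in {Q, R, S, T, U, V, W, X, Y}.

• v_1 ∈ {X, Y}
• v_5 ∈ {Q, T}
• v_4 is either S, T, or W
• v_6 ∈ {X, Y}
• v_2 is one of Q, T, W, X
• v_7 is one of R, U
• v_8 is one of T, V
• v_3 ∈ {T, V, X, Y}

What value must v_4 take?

S

v_1 and v_6 between them cover only {X, Y} — a naked pair. Remove those values from v_2, v_3.
v_3 and v_8 share exactly the 2 values {T, V}; by pigeonhole those values go to them, so strike T, V from v_2, v_4, v_5.
v_5 has just one choice, so v_5 = Q. So v_2 can't be Q.
v_2 has just one choice, so v_2 = W. Strike W from v_4.
So v_4 = S.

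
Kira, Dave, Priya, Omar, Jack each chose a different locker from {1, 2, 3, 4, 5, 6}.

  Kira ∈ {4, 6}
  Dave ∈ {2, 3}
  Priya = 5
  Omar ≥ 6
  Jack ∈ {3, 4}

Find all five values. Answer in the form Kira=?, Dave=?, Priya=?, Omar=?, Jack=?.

Priya has just one choice, so Priya = 5.
Omar must be 6 (only option left). So Kira can't be 6.
That leaves Kira = 4. Eliminate 4 elsewhere: Jack.
Jack must be 3 (only option left). Eliminate 3 elsewhere: Dave.
Dave must be 2 (only option left).

Kira=4, Dave=2, Priya=5, Omar=6, Jack=3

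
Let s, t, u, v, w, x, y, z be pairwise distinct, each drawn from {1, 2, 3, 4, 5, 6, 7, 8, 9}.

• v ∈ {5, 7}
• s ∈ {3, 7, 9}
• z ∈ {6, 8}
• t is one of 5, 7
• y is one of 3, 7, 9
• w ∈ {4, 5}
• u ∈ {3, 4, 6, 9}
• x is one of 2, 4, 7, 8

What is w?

The 8 variables together cover exactly {2, 3, 4, 5, 6, 7, 8, 9} — 8 values for 8 variables — and 2 appears only in x's list, so x = 2.
The 7 still-open variables together cover exactly {3, 4, 5, 6, 7, 8, 9} — 7 values for 7 variables — and 8 appears only in z's list, so z = 8.
Among the 6 still-open variables, 6 fits only u (and all 6 values in {3, 4, 5, 6, 7, 9} must be used), so u = 6.
The 5 still-open variables together cover exactly {3, 4, 5, 7, 9} — 5 values for 5 variables — and 4 appears only in w's list, so w = 4.

4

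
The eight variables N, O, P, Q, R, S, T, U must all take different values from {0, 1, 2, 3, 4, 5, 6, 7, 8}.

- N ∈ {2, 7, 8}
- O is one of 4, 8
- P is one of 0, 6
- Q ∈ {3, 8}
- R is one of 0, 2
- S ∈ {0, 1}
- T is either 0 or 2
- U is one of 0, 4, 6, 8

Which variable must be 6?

The 8 variables draw from only 8 values {0, 1, 2, 3, 4, 6, 7, 8}, so each is used; only S can be 1, hence S = 1.
The 7 still-open variables draw from only 7 values {0, 2, 3, 4, 6, 7, 8}, so each is used; only Q can be 3, hence Q = 3.
The 6 still-open variables together cover exactly {0, 2, 4, 6, 7, 8} — 6 values for 6 variables — and 7 appears only in N's list, so N = 7.
R and T share exactly the 2 values {0, 2}; by pigeonhole those values go to them, so strike 0, 2 from P, U.
So 6 goes to P.

P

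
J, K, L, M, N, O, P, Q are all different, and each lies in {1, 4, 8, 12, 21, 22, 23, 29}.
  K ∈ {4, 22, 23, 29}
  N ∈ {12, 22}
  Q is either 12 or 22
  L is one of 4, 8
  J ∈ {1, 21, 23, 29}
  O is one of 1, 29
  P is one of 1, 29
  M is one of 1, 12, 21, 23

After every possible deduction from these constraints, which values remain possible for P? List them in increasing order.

1, 29

Among the 8 variables, 8 fits only L (and all 8 values in {1, 4, 8, 12, 21, 22, 23, 29} must be used), so L = 8.
Among the 7 still-open variables, 4 fits only K (and all 7 values in {1, 4, 12, 21, 22, 23, 29} must be used), so K = 4.
N and Q share exactly the 2 values {12, 22}; by pigeonhole those values go to them, so strike 12, 22 from M.
The 2 variables O and P are confined to {1, 29}, which locks those values in; drop them from J, M.
No further eliminations apply; P can still be any of 1, 29.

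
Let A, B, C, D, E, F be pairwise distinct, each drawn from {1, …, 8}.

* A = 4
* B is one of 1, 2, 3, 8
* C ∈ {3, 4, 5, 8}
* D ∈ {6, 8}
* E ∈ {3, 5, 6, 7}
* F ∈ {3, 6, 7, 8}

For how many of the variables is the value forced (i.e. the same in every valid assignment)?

1

A's domain is down to {4}, so A = 4. Strike 4 from C.
Determined: A=4. The other variables each still have more than one consistent value. That makes 1.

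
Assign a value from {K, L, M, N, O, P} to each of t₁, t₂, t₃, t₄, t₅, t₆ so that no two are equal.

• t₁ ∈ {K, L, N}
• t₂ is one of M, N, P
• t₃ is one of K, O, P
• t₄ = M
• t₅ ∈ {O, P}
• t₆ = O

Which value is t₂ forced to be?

t₄'s domain is down to {M}, so t₄ = M. Remove M from t₂.
t₆ must be O (only option left). Eliminate O elsewhere: t₃, t₅.
That leaves t₅ = P. So t₂, t₃ can't be P.
So t₂ = N.

N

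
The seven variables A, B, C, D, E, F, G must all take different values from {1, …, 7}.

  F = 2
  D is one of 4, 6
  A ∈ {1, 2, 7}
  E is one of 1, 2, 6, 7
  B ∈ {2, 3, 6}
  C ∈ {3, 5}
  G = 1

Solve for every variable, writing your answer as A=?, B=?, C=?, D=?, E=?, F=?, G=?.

A=7, B=3, C=5, D=4, E=6, F=2, G=1

F has just one choice, so F = 2. Remove 2 from A, B, E.
G's domain is down to {1}, so G = 1. Remove 1 from A, E.
A has just one choice, so A = 7. So E can't be 7.
E's domain is down to {6}, so E = 6. So B, D can't be 6.
B must be 3 (only option left). Remove 3 from C.
C has just one choice, so C = 5.
D has just one choice, so D = 4.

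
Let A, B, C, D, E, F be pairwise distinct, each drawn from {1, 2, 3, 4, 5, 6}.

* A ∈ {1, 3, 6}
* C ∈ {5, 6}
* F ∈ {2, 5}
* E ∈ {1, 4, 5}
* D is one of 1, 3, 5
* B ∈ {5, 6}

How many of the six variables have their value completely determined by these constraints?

2

Among the 6 variables, 2 fits only F (and all 6 values in {1, 2, 3, 4, 5, 6} must be used), so F = 2.
Among the 5 still-open variables, 4 fits only E (and all 5 values in {1, 3, 4, 5, 6} must be used), so E = 4.
The 2 variables B and C are confined to {5, 6}, which locks those values in; drop them from A, D.
Determined: E=4, F=2. The other variables each still have more than one consistent value. That makes 2.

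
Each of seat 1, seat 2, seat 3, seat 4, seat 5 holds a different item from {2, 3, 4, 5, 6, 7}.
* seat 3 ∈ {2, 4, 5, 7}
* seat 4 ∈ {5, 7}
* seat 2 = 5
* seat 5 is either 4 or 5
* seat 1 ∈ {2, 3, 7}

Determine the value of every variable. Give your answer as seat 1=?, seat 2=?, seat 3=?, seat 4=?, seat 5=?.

seat 1=3, seat 2=5, seat 3=2, seat 4=7, seat 5=4

seat 2 must be 5 (only option left). So seat 3, seat 4, seat 5 can't be 5.
That leaves seat 4 = 7. So seat 1, seat 3 can't be 7.
seat 5 has just one choice, so seat 5 = 4. Strike 4 from seat 3.
seat 3 has just one choice, so seat 3 = 2. Strike 2 from seat 1.
seat 1 must be 3 (only option left).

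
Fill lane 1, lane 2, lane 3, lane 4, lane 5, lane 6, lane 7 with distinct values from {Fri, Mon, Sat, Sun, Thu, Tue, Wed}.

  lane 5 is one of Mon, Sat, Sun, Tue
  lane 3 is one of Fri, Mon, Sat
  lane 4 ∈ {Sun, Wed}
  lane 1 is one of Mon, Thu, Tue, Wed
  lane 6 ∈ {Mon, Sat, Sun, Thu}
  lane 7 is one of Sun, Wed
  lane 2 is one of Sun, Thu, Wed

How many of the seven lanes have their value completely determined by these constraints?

The 7 variables together cover exactly {Fri, Mon, Sat, Sun, Thu, Tue, Wed} — 7 values for 7 variables — and Fri appears only in lane 3's list, so lane 3 = Fri.
lane 4 and lane 7 share exactly the 2 values {Sun, Wed}; by pigeonhole those values go to them, so strike Sun, Wed from lane 1, lane 2, lane 5, lane 6.
lane 2 has just one choice, so lane 2 = Thu. Strike Thu from lane 1, lane 6.
Determined: lane 2=Thu, lane 3=Fri. The other lanes each still have more than one consistent value. That makes 2.

2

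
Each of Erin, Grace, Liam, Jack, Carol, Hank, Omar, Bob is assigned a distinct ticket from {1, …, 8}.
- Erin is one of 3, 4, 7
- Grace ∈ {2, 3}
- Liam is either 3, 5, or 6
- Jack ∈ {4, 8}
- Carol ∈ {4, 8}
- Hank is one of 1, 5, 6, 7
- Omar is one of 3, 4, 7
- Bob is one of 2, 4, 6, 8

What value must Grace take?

The 8 variables draw from only 8 values {1, 2, 3, 4, 5, 6, 7, 8}, so each is used; only Hank can be 1, hence Hank = 1.
The 7 still-open variables draw from only 7 values {2, 3, 4, 5, 6, 7, 8}, so each is used; only Liam can be 5, hence Liam = 5.
Among the 6 still-open variables, 6 fits only Bob (and all 6 values in {2, 3, 4, 6, 7, 8} must be used), so Bob = 6.
Among the 5 still-open variables, 2 fits only Grace (and all 5 values in {2, 3, 4, 7, 8} must be used), so Grace = 2.

2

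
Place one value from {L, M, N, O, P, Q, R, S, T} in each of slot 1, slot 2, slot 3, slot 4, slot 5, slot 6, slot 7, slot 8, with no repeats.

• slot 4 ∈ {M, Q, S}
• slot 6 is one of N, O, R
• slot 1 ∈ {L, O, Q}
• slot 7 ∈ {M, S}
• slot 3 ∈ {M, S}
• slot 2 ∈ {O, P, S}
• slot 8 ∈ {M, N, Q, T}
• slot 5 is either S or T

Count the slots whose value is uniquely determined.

The 2 variables slot 3 and slot 7 are confined to {M, S}, which locks those values in; drop them from slot 2, slot 4, slot 5, slot 8.
That leaves slot 4 = Q. Strike Q from slot 1, slot 8.
That leaves slot 5 = T. Eliminate T elsewhere: slot 8.
That leaves slot 8 = N. Remove N from slot 6.
Determined: slot 4=Q, slot 5=T, slot 8=N. The other slots each still have more than one consistent value. That makes 3.

3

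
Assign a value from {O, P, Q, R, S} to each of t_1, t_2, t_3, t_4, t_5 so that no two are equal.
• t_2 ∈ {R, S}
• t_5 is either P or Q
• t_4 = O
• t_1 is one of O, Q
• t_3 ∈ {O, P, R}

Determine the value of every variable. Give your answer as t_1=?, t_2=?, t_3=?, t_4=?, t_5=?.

t_4 has just one choice, so t_4 = O. Eliminate O elsewhere: t_1, t_3.
t_1 has just one choice, so t_1 = Q. Remove Q from t_5.
t_5's domain is down to {P}, so t_5 = P. Eliminate P elsewhere: t_3.
That leaves t_3 = R. Eliminate R elsewhere: t_2.
That leaves t_2 = S.

t_1=Q, t_2=S, t_3=R, t_4=O, t_5=P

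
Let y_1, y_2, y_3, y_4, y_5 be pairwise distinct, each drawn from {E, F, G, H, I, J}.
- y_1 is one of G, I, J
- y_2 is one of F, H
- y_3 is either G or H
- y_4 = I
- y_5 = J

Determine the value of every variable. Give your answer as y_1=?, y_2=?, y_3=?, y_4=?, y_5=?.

y_1=G, y_2=F, y_3=H, y_4=I, y_5=J

y_4 has just one choice, so y_4 = I. Remove I from y_1.
That leaves y_5 = J. So y_1 can't be J.
y_1 must be G (only option left). So y_3 can't be G.
That leaves y_3 = H. Eliminate H elsewhere: y_2.
y_2 has just one choice, so y_2 = F.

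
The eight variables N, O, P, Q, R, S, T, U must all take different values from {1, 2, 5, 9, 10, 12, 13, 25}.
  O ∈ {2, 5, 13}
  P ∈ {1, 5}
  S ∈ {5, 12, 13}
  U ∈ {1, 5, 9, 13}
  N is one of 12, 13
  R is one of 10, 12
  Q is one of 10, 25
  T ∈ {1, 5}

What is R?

Among the 8 variables, 2 fits only O (and all 8 values in {1, 2, 5, 9, 10, 12, 13, 25} must be used), so O = 2.
The 7 still-open variables together cover exactly {1, 5, 9, 10, 12, 13, 25} — 7 values for 7 variables — and 9 appears only in U's list, so U = 9.
Among the 6 still-open variables, 25 fits only Q (and all 6 values in {1, 5, 10, 12, 13, 25} must be used), so Q = 25.
The 5 still-open variables together cover exactly {1, 5, 10, 12, 13} — 5 values for 5 variables — and 10 appears only in R's list, so R = 10.

10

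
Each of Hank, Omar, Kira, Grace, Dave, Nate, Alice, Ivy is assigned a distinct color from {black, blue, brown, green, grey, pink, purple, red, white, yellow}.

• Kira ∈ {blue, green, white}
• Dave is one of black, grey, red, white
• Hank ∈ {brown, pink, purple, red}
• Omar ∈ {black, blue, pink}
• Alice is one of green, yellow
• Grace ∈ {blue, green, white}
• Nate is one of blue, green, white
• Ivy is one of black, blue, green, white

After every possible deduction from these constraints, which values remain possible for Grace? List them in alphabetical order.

blue, green, white

Kira, Grace, Nate share exactly the 3 values {blue, green, white}; by pigeonhole those values go to them, so strike blue, green, white from Omar, Dave, Alice, Ivy.
Alice must be yellow (only option left).
Ivy's domain is down to {black}, so Ivy = black. Remove black from Omar, Dave.
That leaves Omar = pink. Remove pink from Hank.
No further eliminations apply; Grace can still be any of blue, green, white.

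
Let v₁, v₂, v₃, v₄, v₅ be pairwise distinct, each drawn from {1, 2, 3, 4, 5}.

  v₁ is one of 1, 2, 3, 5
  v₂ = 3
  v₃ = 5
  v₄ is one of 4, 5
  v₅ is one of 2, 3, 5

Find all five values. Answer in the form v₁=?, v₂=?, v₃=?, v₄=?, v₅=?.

v₁=1, v₂=3, v₃=5, v₄=4, v₅=2

v₂'s domain is down to {3}, so v₂ = 3. Strike 3 from v₁, v₅.
v₃ must be 5 (only option left). Remove 5 from v₁, v₄, v₅.
That leaves v₄ = 4.
v₅ must be 2 (only option left). Remove 2 from v₁.
That leaves v₁ = 1.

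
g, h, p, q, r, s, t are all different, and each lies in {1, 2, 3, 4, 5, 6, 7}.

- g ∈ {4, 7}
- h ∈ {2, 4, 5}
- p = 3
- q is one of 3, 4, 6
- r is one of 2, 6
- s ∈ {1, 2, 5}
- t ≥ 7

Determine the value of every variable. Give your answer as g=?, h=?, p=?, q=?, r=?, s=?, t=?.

p must be 3 (only option left). Remove 3 from q.
t must be 7 (only option left). Remove 7 from g.
g has just one choice, so g = 4. So h, q can't be 4.
q's domain is down to {6}, so q = 6. Remove 6 from r.
That leaves r = 2. So h, s can't be 2.
That leaves h = 5. Eliminate 5 elsewhere: s.
s's domain is down to {1}, so s = 1.

g=4, h=5, p=3, q=6, r=2, s=1, t=7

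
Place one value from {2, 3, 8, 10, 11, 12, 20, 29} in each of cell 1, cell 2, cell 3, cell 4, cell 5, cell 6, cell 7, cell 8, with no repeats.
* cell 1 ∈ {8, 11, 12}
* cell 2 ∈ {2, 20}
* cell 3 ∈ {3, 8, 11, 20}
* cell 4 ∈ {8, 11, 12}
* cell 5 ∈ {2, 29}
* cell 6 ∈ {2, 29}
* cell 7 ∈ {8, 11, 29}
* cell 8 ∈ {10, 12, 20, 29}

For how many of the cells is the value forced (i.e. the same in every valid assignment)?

3

The 8 variables draw from only 8 values {2, 3, 8, 10, 11, 12, 20, 29}, so each is used; only cell 3 can be 3, hence cell 3 = 3.
The 7 still-open variables together cover exactly {2, 8, 10, 11, 12, 20, 29} — 7 values for 7 variables — and 10 appears only in cell 8's list, so cell 8 = 10.
Among the 6 still-open variables, 20 fits only cell 2 (and all 6 values in {2, 8, 11, 12, 20, 29} must be used), so cell 2 = 20.
cell 5 and cell 6 share exactly the 2 values {2, 29}; by pigeonhole those values go to them, so strike 2, 29 from cell 7.
Determined: cell 2=20, cell 3=3, cell 8=10. The other cells each still have more than one consistent value. That makes 3.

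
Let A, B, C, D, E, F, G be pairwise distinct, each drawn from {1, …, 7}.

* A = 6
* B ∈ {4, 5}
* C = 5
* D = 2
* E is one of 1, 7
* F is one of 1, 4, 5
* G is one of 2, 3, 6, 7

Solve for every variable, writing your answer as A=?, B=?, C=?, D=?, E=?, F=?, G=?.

A must be 6 (only option left). Eliminate 6 elsewhere: G.
C has just one choice, so C = 5. Eliminate 5 elsewhere: B, F.
D has just one choice, so D = 2. Eliminate 2 elsewhere: G.
B must be 4 (only option left). Remove 4 from F.
F's domain is down to {1}, so F = 1. Eliminate 1 elsewhere: E.
E must be 7 (only option left). Strike 7 from G.
G's domain is down to {3}, so G = 3.

A=6, B=4, C=5, D=2, E=7, F=1, G=3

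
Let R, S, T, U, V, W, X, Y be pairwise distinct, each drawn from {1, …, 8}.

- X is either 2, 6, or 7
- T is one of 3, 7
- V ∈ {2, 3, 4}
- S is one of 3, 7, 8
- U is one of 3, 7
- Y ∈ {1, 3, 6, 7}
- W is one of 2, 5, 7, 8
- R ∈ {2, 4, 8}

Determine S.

8

The 8 variables together cover exactly {1, 2, 3, 4, 5, 6, 7, 8} — 8 values for 8 variables — and 1 appears only in Y's list, so Y = 1.
The 7 still-open variables draw from only 7 values {2, 3, 4, 5, 6, 7, 8}, so each is used; only W can be 5, hence W = 5.
Among the 6 still-open variables, 6 fits only X (and all 6 values in {2, 3, 4, 6, 7, 8} must be used), so X = 6.
T and U share exactly the 2 values {3, 7}; by pigeonhole those values go to them, so strike 3, 7 from S, V.
So S = 8.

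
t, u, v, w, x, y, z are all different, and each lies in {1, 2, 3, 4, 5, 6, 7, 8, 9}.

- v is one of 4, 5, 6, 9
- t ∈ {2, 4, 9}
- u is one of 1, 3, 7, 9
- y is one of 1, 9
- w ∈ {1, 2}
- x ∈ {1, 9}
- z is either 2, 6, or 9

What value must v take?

5

The 2 variables x and y are confined to {1, 9}, which locks those values in; drop them from t, u, v, w, z.
w must be 2 (only option left). So t, z can't be 2.
That leaves z = 6. Strike 6 from v.
That leaves t = 4. Remove 4 from v.
So v = 5.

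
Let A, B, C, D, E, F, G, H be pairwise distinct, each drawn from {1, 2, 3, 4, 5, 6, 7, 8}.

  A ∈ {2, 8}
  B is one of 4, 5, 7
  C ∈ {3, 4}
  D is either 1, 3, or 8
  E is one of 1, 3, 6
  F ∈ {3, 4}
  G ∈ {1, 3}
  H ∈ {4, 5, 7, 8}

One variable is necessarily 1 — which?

Among the 8 variables, 2 fits only A (and all 8 values in {1, 2, 3, 4, 5, 6, 7, 8} must be used), so A = 2.
The 7 still-open variables draw from only 7 values {1, 3, 4, 5, 6, 7, 8}, so each is used; only E can be 6, hence E = 6.
C and F share exactly the 2 values {3, 4}; by pigeonhole those values go to them, so strike 3, 4 from B, D, G, H.
So 1 goes to G.

G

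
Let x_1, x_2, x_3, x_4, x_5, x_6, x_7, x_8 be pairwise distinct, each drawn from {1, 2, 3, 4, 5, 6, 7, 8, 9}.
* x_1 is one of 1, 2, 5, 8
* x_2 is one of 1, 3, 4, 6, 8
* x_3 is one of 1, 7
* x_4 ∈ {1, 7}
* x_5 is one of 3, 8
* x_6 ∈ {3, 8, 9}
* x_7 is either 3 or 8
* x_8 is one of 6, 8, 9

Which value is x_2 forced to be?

4

x_3 and x_4 between them cover only {1, 7} — a naked pair. Remove those values from x_1, x_2.
x_5 and x_7 between them cover only {3, 8} — a naked pair. Remove those values from x_1, x_2, x_6, x_8.
x_6 has just one choice, so x_6 = 9. So x_8 can't be 9.
x_8's domain is down to {6}, so x_8 = 6. Remove 6 from x_2.
So x_2 = 4.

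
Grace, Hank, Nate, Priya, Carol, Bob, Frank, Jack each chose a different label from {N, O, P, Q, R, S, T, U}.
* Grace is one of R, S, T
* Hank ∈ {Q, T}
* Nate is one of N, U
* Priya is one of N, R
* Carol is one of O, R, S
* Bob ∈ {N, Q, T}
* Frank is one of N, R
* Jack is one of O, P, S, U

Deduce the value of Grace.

Among the 8 variables, P fits only Jack (and all 8 values in {N, O, P, Q, R, S, T, U} must be used), so Jack = P.
The 7 still-open variables draw from only 7 values {N, O, Q, R, S, T, U}, so each is used; only Carol can be O, hence Carol = O.
Among the 6 still-open variables, S fits only Grace (and all 6 values in {N, Q, R, S, T, U} must be used), so Grace = S.

S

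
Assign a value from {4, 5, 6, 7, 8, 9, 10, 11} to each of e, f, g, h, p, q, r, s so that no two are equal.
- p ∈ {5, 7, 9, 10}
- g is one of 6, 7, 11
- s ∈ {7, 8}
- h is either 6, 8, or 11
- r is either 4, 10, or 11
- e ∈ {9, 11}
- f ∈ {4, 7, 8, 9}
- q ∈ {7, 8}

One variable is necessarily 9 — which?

e

The 8 variables together cover exactly {4, 5, 6, 7, 8, 9, 10, 11} — 8 values for 8 variables — and 5 appears only in p's list, so p = 5.
The 7 still-open variables together cover exactly {4, 6, 7, 8, 9, 10, 11} — 7 values for 7 variables — and 10 appears only in r's list, so r = 10.
Among the 6 still-open variables, 4 fits only f (and all 6 values in {4, 6, 7, 8, 9, 11} must be used), so f = 4.
The 5 still-open variables together cover exactly {6, 7, 8, 9, 11} — 5 values for 5 variables — and 9 appears only in e's list, so e = 9.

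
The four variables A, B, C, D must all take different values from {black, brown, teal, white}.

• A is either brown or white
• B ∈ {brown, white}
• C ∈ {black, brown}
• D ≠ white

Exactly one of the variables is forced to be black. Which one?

C

The 4 variables together cover exactly {black, brown, teal, white} — 4 values for 4 variables — and teal appears only in D's list, so D = teal.
Among the 3 still-open variables, black fits only C (and all 3 values in {black, brown, white} must be used), so C = black.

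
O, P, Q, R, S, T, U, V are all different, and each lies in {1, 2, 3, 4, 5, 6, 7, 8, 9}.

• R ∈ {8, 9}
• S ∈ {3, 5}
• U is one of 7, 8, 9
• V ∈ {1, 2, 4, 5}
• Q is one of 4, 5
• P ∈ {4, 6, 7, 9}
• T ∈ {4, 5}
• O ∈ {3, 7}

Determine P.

The 2 variables Q and T are confined to {4, 5}, which locks those values in; drop them from P, S, V.
That leaves S = 3. Remove 3 from O.
O has just one choice, so O = 7. Strike 7 from P, U.
R and U share exactly the 2 values {8, 9}; by pigeonhole those values go to them, so strike 8, 9 from P.
So P = 6.

6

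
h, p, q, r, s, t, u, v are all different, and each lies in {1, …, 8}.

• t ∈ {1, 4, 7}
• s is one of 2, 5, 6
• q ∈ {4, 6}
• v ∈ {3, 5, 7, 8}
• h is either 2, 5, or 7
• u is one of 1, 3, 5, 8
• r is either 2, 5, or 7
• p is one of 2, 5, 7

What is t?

h, p, r between them cover only {2, 5, 7} — a naked triple. Remove those values from s, t, u, v.
s must be 6 (only option left). Strike 6 from q.
That leaves q = 4. Strike 4 from t.
So t = 1.

1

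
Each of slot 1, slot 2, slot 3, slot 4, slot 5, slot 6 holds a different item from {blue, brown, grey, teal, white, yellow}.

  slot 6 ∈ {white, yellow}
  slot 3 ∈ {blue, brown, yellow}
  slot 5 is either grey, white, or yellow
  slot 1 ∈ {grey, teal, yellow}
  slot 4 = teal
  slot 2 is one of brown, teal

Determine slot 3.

blue

slot 4 must be teal (only option left). Eliminate teal elsewhere: slot 1, slot 2.
That leaves slot 2 = brown. Eliminate brown elsewhere: slot 3.
The 4 still-open variables together cover exactly {blue, grey, white, yellow} — 4 values for 4 variables — and blue appears only in slot 3's list, so slot 3 = blue.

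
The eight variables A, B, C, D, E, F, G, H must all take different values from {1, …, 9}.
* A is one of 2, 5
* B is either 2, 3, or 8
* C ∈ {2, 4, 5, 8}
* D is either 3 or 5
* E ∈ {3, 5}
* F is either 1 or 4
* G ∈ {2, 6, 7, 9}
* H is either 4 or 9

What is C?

The 2 variables D and E are confined to {3, 5}, which locks those values in; drop them from A, B, C.
A has just one choice, so A = 2. Remove 2 from B, C, G.
That leaves B = 8. Remove 8 from C.
So C = 4.

4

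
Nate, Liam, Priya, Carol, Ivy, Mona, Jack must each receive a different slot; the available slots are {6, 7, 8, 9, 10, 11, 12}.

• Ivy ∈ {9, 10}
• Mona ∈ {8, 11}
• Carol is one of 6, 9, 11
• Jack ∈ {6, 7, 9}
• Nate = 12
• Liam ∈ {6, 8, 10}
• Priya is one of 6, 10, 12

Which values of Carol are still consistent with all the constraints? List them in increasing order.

Nate has just one choice, so Nate = 12. Eliminate 12 elsewhere: Priya.
The 6 still-open variables together cover exactly {6, 7, 8, 9, 10, 11} — 6 values for 6 variables — and 7 appears only in Jack's list, so Jack = 7.
No further eliminations apply; Carol can still be any of 6, 9, 11.

6, 9, 11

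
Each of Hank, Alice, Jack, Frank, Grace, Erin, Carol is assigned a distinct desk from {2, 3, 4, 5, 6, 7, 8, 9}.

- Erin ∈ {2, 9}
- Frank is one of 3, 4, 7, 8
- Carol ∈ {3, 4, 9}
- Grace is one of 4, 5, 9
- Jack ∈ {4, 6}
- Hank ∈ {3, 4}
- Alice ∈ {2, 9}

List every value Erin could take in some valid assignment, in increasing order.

Alice and Erin between them cover only {2, 9} — a naked pair. Remove those values from Grace, Carol.
The 2 variables Hank and Carol are confined to {3, 4}, which locks those values in; drop them from Jack, Frank, Grace.
Jack has just one choice, so Jack = 6.
Grace has just one choice, so Grace = 5.
No further eliminations apply; Erin can still be any of 2, 9.

2, 9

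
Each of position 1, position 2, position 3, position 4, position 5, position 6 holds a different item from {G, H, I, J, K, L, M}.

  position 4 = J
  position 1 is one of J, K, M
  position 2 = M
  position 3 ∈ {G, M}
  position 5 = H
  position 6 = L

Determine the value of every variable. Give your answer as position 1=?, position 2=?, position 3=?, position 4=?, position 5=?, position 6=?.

position 2 must be M (only option left). Remove M from position 1, position 3.
position 3's domain is down to {G}, so position 3 = G.
position 4's domain is down to {J}, so position 4 = J. So position 1 can't be J.
position 5's domain is down to {H}, so position 5 = H.
position 6's domain is down to {L}, so position 6 = L.
position 1's domain is down to {K}, so position 1 = K.

position 1=K, position 2=M, position 3=G, position 4=J, position 5=H, position 6=L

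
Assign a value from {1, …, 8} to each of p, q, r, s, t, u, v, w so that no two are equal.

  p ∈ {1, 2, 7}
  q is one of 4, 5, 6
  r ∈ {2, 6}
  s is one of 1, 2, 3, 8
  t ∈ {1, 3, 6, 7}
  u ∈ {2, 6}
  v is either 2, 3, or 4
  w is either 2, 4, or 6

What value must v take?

3

The 8 variables draw from only 8 values {1, 2, 3, 4, 5, 6, 7, 8}, so each is used; only q can be 5, hence q = 5.
Among the 7 still-open variables, 8 fits only s (and all 7 values in {1, 2, 3, 4, 6, 7, 8} must be used), so s = 8.
The 2 variables r and u are confined to {2, 6}, which locks those values in; drop them from p, t, v, w.
w must be 4 (only option left). Strike 4 from v.
So v = 3.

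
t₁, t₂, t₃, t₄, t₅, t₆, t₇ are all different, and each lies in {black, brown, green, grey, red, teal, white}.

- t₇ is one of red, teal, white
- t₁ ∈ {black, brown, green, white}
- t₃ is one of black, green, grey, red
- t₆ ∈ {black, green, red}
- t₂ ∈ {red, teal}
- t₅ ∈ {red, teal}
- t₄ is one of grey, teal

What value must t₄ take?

grey

The 7 variables draw from only 7 values {black, brown, green, grey, red, teal, white}, so each is used; only t₁ can be brown, hence t₁ = brown.
The 6 still-open variables together cover exactly {black, green, grey, red, teal, white} — 6 values for 6 variables — and white appears only in t₇'s list, so t₇ = white.
t₂ and t₅ share exactly the 2 values {red, teal}; by pigeonhole those values go to them, so strike red, teal from t₃, t₄, t₆.
So t₄ = grey.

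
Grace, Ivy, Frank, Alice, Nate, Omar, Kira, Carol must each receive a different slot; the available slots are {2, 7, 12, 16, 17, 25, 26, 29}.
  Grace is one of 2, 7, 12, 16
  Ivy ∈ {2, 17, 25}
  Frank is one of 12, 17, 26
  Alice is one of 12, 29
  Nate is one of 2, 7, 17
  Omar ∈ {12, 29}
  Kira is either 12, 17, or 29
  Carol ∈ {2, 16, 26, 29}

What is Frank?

26

Among the 8 variables, 25 fits only Ivy (and all 8 values in {2, 7, 12, 16, 17, 25, 26, 29} must be used), so Ivy = 25.
Alice and Omar share exactly the 2 values {12, 29}; by pigeonhole those values go to them, so strike 12, 29 from Grace, Frank, Kira, Carol.
Kira has just one choice, so Kira = 17. So Frank, Nate can't be 17.
So Frank = 26.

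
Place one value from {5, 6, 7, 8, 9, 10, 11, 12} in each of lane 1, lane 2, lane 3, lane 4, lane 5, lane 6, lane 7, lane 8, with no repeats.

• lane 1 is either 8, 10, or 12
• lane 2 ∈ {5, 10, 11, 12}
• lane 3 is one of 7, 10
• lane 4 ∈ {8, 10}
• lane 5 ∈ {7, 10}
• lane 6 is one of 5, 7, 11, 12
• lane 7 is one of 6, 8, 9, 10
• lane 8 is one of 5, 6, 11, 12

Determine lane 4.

The 8 variables together cover exactly {5, 6, 7, 8, 9, 10, 11, 12} — 8 values for 8 variables — and 9 appears only in lane 7's list, so lane 7 = 9.
The 7 still-open variables draw from only 7 values {5, 6, 7, 8, 10, 11, 12}, so each is used; only lane 8 can be 6, hence lane 8 = 6.
The 2 variables lane 3 and lane 5 are confined to {7, 10}, which locks those values in; drop them from lane 1, lane 2, lane 4, lane 6.
So lane 4 = 8.

8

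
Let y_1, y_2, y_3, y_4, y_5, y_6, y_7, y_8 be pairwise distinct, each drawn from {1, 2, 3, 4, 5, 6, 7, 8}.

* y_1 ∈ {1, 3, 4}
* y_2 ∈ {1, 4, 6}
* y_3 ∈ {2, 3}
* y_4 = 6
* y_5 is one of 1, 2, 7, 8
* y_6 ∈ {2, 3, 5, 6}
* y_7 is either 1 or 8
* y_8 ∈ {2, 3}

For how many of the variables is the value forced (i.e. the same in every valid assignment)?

y_4 has just one choice, so y_4 = 6. So y_2, y_6 can't be 6.
The 7 still-open variables draw from only 7 values {1, 2, 3, 4, 5, 7, 8}, so each is used; only y_6 can be 5, hence y_6 = 5.
The 6 still-open variables draw from only 6 values {1, 2, 3, 4, 7, 8}, so each is used; only y_5 can be 7, hence y_5 = 7.
Among the 5 still-open variables, 8 fits only y_7 (and all 5 values in {1, 2, 3, 4, 8} must be used), so y_7 = 8.
The 2 variables y_3 and y_8 are confined to {2, 3}, which locks those values in; drop them from y_1.
Determined: y_4=6, y_5=7, y_6=5, y_7=8. The other variables each still have more than one consistent value. That makes 4.

4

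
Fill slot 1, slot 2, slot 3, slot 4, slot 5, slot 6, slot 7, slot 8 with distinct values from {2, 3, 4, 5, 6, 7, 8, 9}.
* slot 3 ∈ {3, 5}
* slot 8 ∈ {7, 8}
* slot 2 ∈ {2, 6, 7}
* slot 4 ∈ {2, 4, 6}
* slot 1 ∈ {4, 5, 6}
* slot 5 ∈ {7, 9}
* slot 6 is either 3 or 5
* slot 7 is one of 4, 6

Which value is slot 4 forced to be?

The 8 variables together cover exactly {2, 3, 4, 5, 6, 7, 8, 9} — 8 values for 8 variables — and 8 appears only in slot 8's list, so slot 8 = 8.
Among the 7 still-open variables, 9 fits only slot 5 (and all 7 values in {2, 3, 4, 5, 6, 7, 9} must be used), so slot 5 = 9.
The 6 still-open variables draw from only 6 values {2, 3, 4, 5, 6, 7}, so each is used; only slot 2 can be 7, hence slot 2 = 7.
The 5 still-open variables together cover exactly {2, 3, 4, 5, 6} — 5 values for 5 variables — and 2 appears only in slot 4's list, so slot 4 = 2.

2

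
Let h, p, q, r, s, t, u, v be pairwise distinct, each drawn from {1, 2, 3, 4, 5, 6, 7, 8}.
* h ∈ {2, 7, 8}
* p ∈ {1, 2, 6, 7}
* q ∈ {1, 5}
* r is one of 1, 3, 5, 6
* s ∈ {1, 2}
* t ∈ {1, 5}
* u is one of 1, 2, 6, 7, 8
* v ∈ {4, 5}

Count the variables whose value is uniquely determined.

Among the 8 variables, 3 fits only r (and all 8 values in {1, 2, 3, 4, 5, 6, 7, 8} must be used), so r = 3.
The 7 still-open variables draw from only 7 values {1, 2, 4, 5, 6, 7, 8}, so each is used; only v can be 4, hence v = 4.
q and t between them cover only {1, 5} — a naked pair. Remove those values from p, s, u.
s must be 2 (only option left). Eliminate 2 elsewhere: h, p, u.
Determined: r=3, s=2, v=4. The other variables each still have more than one consistent value. That makes 3.

3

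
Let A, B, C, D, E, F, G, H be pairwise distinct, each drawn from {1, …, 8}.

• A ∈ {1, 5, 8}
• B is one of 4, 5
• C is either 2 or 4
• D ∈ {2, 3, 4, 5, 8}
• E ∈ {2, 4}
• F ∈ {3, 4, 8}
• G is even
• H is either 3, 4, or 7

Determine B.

Among the 8 variables, 1 fits only A (and all 8 values in {1, 2, 3, 4, 5, 6, 7, 8} must be used), so A = 1.
The 7 still-open variables together cover exactly {2, 3, 4, 5, 6, 7, 8} — 7 values for 7 variables — and 6 appears only in G's list, so G = 6.
The 6 still-open variables draw from only 6 values {2, 3, 4, 5, 7, 8}, so each is used; only H can be 7, hence H = 7.
C and E between them cover only {2, 4} — a naked pair. Remove those values from B, D, F.
So B = 5.

5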